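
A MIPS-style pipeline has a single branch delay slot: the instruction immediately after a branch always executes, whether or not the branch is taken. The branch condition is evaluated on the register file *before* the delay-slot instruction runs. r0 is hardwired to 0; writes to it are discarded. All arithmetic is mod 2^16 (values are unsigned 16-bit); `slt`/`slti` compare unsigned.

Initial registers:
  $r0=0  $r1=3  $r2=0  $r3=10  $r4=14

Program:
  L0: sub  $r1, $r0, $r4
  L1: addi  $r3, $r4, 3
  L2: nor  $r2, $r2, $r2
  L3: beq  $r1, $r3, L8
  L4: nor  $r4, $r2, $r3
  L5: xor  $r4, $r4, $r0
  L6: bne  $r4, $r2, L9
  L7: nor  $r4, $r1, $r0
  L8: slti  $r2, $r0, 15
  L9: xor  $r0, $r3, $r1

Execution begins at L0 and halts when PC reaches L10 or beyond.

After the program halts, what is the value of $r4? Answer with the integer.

[0] sub  $r1, $r0, $r4  →  {$r0:0, $r1:65522, $r2:0, $r3:10, $r4:14}
[1] addi  $r3, $r4, 3  →  {$r0:0, $r1:65522, $r2:0, $r3:17, $r4:14}
[2] nor  $r2, $r2, $r2  →  {$r0:0, $r1:65522, $r2:65535, $r3:17, $r4:14}
[3] beq  $r1, $r3, L8  →  {$r0:0, $r1:65522, $r2:65535, $r3:17, $r4:14}  ⟨branch fallthrough⟩
[4] nor  $r4, $r2, $r3  →  {$r0:0, $r1:65522, $r2:65535, $r3:17, $r4:0}
[5] xor  $r4, $r4, $r0  →  {$r0:0, $r1:65522, $r2:65535, $r3:17, $r4:0}
[6] bne  $r4, $r2, L9  →  {$r0:0, $r1:65522, $r2:65535, $r3:17, $r4:0}  ⟨branch taken⟩
[7] nor  $r4, $r1, $r0  →  {$r0:0, $r1:65522, $r2:65535, $r3:17, $r4:13}
[9] xor  $r0, $r3, $r1  →  {$r0:0, $r1:65522, $r2:65535, $r3:17, $r4:13}

13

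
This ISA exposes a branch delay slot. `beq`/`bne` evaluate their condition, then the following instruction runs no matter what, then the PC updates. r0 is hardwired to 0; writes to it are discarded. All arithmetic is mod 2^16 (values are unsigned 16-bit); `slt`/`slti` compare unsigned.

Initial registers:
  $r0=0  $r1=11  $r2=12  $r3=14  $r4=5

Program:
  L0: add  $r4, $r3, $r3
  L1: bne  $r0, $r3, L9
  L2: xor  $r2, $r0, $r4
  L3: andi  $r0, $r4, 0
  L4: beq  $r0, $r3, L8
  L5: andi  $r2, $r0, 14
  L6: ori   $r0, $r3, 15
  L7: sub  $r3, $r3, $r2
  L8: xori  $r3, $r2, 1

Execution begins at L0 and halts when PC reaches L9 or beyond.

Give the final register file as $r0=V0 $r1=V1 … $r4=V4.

#0 add  $r4, $r3, $r3 ; 0/11/12/14/28
#1 bne  $r0, $r3, L9 ; 0/11/12/14/28 ; →target
#2 xor  $r2, $r0, $r4 ; 0/11/28/14/28

$r0=0 $r1=11 $r2=28 $r3=14 $r4=28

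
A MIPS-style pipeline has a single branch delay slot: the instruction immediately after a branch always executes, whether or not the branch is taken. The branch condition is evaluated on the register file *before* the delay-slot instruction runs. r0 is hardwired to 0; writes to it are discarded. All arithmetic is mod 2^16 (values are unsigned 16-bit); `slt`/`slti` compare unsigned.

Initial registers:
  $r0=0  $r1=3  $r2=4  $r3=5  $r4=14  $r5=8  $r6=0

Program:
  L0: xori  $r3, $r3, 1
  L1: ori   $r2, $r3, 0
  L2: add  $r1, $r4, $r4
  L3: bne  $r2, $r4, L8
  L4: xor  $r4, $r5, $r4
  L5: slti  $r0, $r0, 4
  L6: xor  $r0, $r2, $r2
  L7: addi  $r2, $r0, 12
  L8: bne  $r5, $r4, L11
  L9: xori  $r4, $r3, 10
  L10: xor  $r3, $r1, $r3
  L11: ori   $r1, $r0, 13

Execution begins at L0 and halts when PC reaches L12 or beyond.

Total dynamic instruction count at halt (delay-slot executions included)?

8

PC=0  xori  $r3, $r3, 1      | $r0=0 $r1=3 $r2=4 $r3=4 $r4=14 $r5=8 $r6=0
PC=1  ori   $r2, $r3, 0      | $r0=0 $r1=3 $r2=4 $r3=4 $r4=14 $r5=8 $r6=0
PC=2  add  $r1, $r4, $r4     | $r0=0 $r1=28 $r2=4 $r3=4 $r4=14 $r5=8 $r6=0
PC=3  bne  $r2, $r4, L8      | $r0=0 $r1=28 $r2=4 $r3=4 $r4=14 $r5=8 $r6=0  [TAKEN]
PC=4  xor  $r4, $r5, $r4     | $r0=0 $r1=28 $r2=4 $r3=4 $r4=6 $r5=8 $r6=0
PC=8  bne  $r5, $r4, L11     | $r0=0 $r1=28 $r2=4 $r3=4 $r4=6 $r5=8 $r6=0  [TAKEN]
PC=9  xori  $r4, $r3, 10     | $r0=0 $r1=28 $r2=4 $r3=4 $r4=14 $r5=8 $r6=0
PC=11 ori   $r1, $r0, 13     | $r0=0 $r1=13 $r2=4 $r3=4 $r4=14 $r5=8 $r6=0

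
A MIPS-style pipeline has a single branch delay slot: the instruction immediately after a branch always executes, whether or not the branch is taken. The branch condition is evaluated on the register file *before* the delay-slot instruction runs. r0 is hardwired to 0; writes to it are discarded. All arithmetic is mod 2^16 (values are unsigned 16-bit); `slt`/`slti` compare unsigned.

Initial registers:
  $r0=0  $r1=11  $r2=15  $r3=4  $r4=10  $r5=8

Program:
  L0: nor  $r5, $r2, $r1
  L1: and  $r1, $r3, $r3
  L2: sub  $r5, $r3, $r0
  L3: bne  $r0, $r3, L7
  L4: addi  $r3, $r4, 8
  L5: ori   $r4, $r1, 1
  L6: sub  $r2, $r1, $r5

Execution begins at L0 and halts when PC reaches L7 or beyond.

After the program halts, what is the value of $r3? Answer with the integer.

#0 nor  $r5, $r2, $r1 ; 0/11/15/4/10/65520
#1 and  $r1, $r3, $r3 ; 0/4/15/4/10/65520
#2 sub  $r5, $r3, $r0 ; 0/4/15/4/10/4
#3 bne  $r0, $r3, L7 ; 0/4/15/4/10/4 ; →target
#4 addi  $r3, $r4, 8 ; 0/4/15/18/10/4

18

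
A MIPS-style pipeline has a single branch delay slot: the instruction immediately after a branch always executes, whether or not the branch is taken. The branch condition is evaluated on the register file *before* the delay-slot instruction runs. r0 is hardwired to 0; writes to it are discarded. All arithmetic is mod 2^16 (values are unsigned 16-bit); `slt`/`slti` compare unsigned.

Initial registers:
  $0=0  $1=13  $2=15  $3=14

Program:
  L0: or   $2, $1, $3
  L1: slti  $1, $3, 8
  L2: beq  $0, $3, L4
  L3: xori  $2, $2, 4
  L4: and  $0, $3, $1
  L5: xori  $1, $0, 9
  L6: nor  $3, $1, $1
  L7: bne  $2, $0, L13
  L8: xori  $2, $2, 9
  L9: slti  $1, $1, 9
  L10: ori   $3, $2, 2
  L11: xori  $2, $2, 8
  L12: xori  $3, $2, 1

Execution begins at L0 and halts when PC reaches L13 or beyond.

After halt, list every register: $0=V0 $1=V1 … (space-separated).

#0 or   $2, $1, $3 ; 0/13/15/14
#1 slti  $1, $3, 8 ; 0/0/15/14
#2 beq  $0, $3, L4 ; 0/0/15/14 ; →fallthru
#3 xori  $2, $2, 4 ; 0/0/11/14
#4 and  $0, $3, $1 ; 0/0/11/14
#5 xori  $1, $0, 9 ; 0/9/11/14
#6 nor  $3, $1, $1 ; 0/9/11/65526
#7 bne  $2, $0, L13 ; 0/9/11/65526 ; →target
#8 xori  $2, $2, 9 ; 0/9/2/65526

$0=0 $1=9 $2=2 $3=65526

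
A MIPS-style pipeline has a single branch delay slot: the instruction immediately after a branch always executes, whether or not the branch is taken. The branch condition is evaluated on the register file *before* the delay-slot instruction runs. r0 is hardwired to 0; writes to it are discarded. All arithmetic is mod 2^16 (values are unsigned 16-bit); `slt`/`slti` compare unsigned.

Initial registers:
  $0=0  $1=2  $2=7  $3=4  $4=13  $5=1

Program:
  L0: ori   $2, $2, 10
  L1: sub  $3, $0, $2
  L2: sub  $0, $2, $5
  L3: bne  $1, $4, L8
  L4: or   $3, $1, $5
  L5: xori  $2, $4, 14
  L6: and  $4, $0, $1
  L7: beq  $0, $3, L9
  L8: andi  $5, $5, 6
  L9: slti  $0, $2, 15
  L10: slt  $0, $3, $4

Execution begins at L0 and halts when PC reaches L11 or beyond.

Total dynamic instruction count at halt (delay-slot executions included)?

PC=0  ori   $2, $2, 10       | $0=0 $1=2 $2=15 $3=4 $4=13 $5=1
PC=1  sub  $3, $0, $2        | $0=0 $1=2 $2=15 $3=65521 $4=13 $5=1
PC=2  sub  $0, $2, $5        | $0=0 $1=2 $2=15 $3=65521 $4=13 $5=1
PC=3  bne  $1, $4, L8        | $0=0 $1=2 $2=15 $3=65521 $4=13 $5=1  [TAKEN]
PC=4  or   $3, $1, $5        | $0=0 $1=2 $2=15 $3=3 $4=13 $5=1
PC=8  andi  $5, $5, 6        | $0=0 $1=2 $2=15 $3=3 $4=13 $5=0
PC=9  slti  $0, $2, 15       | $0=0 $1=2 $2=15 $3=3 $4=13 $5=0
PC=10 slt  $0, $3, $4        | $0=0 $1=2 $2=15 $3=3 $4=13 $5=0

8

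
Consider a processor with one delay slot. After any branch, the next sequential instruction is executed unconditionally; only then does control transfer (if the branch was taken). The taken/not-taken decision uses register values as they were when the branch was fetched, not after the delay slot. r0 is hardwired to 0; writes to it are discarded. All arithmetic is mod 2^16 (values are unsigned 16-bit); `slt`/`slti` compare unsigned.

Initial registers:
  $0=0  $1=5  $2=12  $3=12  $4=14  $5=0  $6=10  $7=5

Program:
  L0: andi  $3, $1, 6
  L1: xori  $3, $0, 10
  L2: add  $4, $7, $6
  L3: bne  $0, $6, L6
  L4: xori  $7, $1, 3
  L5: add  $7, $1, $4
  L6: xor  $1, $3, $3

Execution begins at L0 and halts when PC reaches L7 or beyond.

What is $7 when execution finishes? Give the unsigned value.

  step pc=0: andi  $3, $1, 6  regs=(0,5,12,4,14,0,10,5)
  step pc=1: xori  $3, $0, 10  regs=(0,5,12,10,14,0,10,5)
  step pc=2: add  $4, $7, $6  regs=(0,5,12,10,15,0,10,5)
  step pc=3: bne  $0, $6, L6  cond=T  regs=(0,5,12,10,15,0,10,5)
  step pc=4: xori  $7, $1, 3  regs=(0,5,12,10,15,0,10,6)
  step pc=6: xor  $1, $3, $3  regs=(0,0,12,10,15,0,10,6)

6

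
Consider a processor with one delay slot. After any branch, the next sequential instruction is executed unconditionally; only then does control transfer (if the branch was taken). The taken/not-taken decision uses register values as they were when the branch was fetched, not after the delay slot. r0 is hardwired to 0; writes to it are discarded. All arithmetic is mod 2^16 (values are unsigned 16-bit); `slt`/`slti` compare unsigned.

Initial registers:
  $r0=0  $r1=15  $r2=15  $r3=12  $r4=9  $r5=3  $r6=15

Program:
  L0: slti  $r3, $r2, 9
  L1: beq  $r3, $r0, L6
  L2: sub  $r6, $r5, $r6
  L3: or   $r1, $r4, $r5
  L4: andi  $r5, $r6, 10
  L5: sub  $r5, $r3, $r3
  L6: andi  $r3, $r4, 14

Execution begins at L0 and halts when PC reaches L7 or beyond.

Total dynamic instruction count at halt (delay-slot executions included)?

4

PC=0  slti  $r3, $r2, 9      | $r0=0 $r1=15 $r2=15 $r3=0 $r4=9 $r5=3 $r6=15
PC=1  beq  $r3, $r0, L6      | $r0=0 $r1=15 $r2=15 $r3=0 $r4=9 $r5=3 $r6=15  [TAKEN]
PC=2  sub  $r6, $r5, $r6     | $r0=0 $r1=15 $r2=15 $r3=0 $r4=9 $r5=3 $r6=65524
PC=6  andi  $r3, $r4, 14     | $r0=0 $r1=15 $r2=15 $r3=8 $r4=9 $r5=3 $r6=65524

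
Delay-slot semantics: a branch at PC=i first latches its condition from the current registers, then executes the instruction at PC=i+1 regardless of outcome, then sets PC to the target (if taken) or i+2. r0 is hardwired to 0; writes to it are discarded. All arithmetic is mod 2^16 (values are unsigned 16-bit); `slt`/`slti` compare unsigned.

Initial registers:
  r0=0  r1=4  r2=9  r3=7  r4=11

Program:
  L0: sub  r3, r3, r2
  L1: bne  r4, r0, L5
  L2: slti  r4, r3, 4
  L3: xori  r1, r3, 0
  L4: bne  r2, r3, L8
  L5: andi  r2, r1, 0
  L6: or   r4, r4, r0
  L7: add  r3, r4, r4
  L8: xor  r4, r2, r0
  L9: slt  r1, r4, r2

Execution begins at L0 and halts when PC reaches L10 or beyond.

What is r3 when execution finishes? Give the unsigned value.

0

#0 sub  r3, r3, r2 ; 0/4/9/65534/11
#1 bne  r4, r0, L5 ; 0/4/9/65534/11 ; →target
#2 slti  r4, r3, 4 ; 0/4/9/65534/0
#5 andi  r2, r1, 0 ; 0/4/0/65534/0
#6 or   r4, r4, r0 ; 0/4/0/65534/0
#7 add  r3, r4, r4 ; 0/4/0/0/0
#8 xor  r4, r2, r0 ; 0/4/0/0/0
#9 slt  r1, r4, r2 ; 0/0/0/0/0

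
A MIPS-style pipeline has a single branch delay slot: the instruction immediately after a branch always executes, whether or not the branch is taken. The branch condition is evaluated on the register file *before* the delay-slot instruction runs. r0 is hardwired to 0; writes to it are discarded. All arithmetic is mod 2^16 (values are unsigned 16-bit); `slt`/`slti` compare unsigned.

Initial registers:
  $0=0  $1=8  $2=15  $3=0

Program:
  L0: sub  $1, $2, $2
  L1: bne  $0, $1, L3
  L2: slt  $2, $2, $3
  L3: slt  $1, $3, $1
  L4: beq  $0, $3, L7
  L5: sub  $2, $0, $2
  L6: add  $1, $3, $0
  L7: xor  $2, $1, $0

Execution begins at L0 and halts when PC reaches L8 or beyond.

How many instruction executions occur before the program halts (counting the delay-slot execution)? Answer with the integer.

7

#0 sub  $1, $2, $2 ; 0/0/15/0
#1 bne  $0, $1, L3 ; 0/0/15/0 ; →fallthru
#2 slt  $2, $2, $3 ; 0/0/0/0
#3 slt  $1, $3, $1 ; 0/0/0/0
#4 beq  $0, $3, L7 ; 0/0/0/0 ; →target
#5 sub  $2, $0, $2 ; 0/0/0/0
#7 xor  $2, $1, $0 ; 0/0/0/0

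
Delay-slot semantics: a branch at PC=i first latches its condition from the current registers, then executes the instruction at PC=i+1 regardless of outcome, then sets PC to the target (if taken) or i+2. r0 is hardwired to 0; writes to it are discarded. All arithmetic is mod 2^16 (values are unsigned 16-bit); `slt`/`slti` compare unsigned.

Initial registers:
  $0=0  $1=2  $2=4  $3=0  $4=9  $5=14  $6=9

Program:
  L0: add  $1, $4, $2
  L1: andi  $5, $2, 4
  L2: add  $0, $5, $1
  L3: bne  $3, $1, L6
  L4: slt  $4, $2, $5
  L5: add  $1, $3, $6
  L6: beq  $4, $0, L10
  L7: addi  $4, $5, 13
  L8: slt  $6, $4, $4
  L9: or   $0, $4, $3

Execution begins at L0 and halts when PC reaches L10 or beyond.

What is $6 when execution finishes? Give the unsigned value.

9

  step pc=0: add  $1, $4, $2  regs=(0,13,4,0,9,14,9)
  step pc=1: andi  $5, $2, 4  regs=(0,13,4,0,9,4,9)
  step pc=2: add  $0, $5, $1  regs=(0,13,4,0,9,4,9)
  step pc=3: bne  $3, $1, L6  cond=T  regs=(0,13,4,0,9,4,9)
  step pc=4: slt  $4, $2, $5  regs=(0,13,4,0,0,4,9)
  step pc=6: beq  $4, $0, L10  cond=T  regs=(0,13,4,0,0,4,9)
  step pc=7: addi  $4, $5, 13  regs=(0,13,4,0,17,4,9)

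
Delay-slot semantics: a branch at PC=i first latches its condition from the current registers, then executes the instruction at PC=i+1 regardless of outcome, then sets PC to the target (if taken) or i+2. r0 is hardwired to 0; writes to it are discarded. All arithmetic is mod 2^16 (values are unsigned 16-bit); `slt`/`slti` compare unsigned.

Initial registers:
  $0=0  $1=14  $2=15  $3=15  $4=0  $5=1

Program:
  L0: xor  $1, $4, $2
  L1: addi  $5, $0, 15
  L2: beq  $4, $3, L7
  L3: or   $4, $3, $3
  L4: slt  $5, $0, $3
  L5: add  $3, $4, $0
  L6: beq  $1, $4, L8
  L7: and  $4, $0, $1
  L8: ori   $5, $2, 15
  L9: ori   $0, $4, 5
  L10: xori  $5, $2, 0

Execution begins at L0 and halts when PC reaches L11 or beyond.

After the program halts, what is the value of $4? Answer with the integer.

PC=0  xor  $1, $4, $2        | $0=0 $1=15 $2=15 $3=15 $4=0 $5=1
PC=1  addi  $5, $0, 15       | $0=0 $1=15 $2=15 $3=15 $4=0 $5=15
PC=2  beq  $4, $3, L7        | $0=0 $1=15 $2=15 $3=15 $4=0 $5=15  [not taken]
PC=3  or   $4, $3, $3        | $0=0 $1=15 $2=15 $3=15 $4=15 $5=15
PC=4  slt  $5, $0, $3        | $0=0 $1=15 $2=15 $3=15 $4=15 $5=1
PC=5  add  $3, $4, $0        | $0=0 $1=15 $2=15 $3=15 $4=15 $5=1
PC=6  beq  $1, $4, L8        | $0=0 $1=15 $2=15 $3=15 $4=15 $5=1  [TAKEN]
PC=7  and  $4, $0, $1        | $0=0 $1=15 $2=15 $3=15 $4=0 $5=1
PC=8  ori   $5, $2, 15       | $0=0 $1=15 $2=15 $3=15 $4=0 $5=15
PC=9  ori   $0, $4, 5        | $0=0 $1=15 $2=15 $3=15 $4=0 $5=15
PC=10 xori  $5, $2, 0        | $0=0 $1=15 $2=15 $3=15 $4=0 $5=15

0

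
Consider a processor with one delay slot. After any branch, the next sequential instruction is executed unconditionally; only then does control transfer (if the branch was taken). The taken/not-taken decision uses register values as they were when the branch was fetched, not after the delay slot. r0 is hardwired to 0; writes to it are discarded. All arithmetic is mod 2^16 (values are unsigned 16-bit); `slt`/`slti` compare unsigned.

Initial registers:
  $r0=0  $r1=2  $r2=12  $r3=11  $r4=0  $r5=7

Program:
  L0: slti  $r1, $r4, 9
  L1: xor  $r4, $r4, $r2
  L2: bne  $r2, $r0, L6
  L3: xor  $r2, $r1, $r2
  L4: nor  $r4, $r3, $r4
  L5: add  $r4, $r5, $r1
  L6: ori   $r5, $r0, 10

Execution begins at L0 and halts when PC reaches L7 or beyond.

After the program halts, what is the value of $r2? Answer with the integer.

13

  step pc=0: slti  $r1, $r4, 9  regs=(0,1,12,11,0,7)
  step pc=1: xor  $r4, $r4, $r2  regs=(0,1,12,11,12,7)
  step pc=2: bne  $r2, $r0, L6  cond=T  regs=(0,1,12,11,12,7)
  step pc=3: xor  $r2, $r1, $r2  regs=(0,1,13,11,12,7)
  step pc=6: ori   $r5, $r0, 10  regs=(0,1,13,11,12,10)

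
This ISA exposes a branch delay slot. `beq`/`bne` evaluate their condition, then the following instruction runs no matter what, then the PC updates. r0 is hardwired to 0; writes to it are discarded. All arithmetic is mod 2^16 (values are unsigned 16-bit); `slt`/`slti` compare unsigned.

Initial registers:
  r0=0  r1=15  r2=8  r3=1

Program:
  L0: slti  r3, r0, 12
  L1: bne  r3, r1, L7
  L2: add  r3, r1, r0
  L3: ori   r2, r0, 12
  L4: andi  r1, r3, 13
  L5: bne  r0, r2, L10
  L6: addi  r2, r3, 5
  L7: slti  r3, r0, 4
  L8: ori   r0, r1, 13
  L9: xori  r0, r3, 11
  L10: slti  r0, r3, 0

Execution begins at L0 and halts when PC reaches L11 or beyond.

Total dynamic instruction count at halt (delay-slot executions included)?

PC=0  slti  r3, r0, 12       | r0=0 r1=15 r2=8 r3=1
PC=1  bne  r3, r1, L7        | r0=0 r1=15 r2=8 r3=1  [TAKEN]
PC=2  add  r3, r1, r0        | r0=0 r1=15 r2=8 r3=15
PC=7  slti  r3, r0, 4        | r0=0 r1=15 r2=8 r3=1
PC=8  ori   r0, r1, 13       | r0=0 r1=15 r2=8 r3=1
PC=9  xori  r0, r3, 11       | r0=0 r1=15 r2=8 r3=1
PC=10 slti  r0, r3, 0        | r0=0 r1=15 r2=8 r3=1

7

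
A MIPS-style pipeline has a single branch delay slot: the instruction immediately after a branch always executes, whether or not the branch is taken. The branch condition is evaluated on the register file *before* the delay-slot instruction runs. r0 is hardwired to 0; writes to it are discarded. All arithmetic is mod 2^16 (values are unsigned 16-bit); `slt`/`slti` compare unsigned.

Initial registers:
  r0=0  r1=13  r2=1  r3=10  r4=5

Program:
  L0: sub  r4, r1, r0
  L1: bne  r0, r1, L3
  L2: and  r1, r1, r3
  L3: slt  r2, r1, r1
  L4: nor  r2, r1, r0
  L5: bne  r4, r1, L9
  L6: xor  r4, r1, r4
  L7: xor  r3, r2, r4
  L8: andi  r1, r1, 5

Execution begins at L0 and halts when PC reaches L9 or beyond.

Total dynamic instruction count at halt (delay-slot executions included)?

7

  step pc=0: sub  r4, r1, r0  regs=(0,13,1,10,13)
  step pc=1: bne  r0, r1, L3  cond=T  regs=(0,13,1,10,13)
  step pc=2: and  r1, r1, r3  regs=(0,8,1,10,13)
  step pc=3: slt  r2, r1, r1  regs=(0,8,0,10,13)
  step pc=4: nor  r2, r1, r0  regs=(0,8,65527,10,13)
  step pc=5: bne  r4, r1, L9  cond=T  regs=(0,8,65527,10,13)
  step pc=6: xor  r4, r1, r4  regs=(0,8,65527,10,5)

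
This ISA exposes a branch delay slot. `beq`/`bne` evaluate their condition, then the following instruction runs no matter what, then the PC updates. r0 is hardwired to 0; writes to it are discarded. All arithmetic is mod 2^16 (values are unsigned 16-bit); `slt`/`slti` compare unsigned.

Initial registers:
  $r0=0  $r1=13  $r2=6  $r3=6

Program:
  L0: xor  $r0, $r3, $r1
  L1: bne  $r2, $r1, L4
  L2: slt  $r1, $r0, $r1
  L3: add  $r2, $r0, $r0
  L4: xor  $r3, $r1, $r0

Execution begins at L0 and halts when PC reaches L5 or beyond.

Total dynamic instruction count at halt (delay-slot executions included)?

PC=0  xor  $r0, $r3, $r1     | $r0=0 $r1=13 $r2=6 $r3=6
PC=1  bne  $r2, $r1, L4      | $r0=0 $r1=13 $r2=6 $r3=6  [TAKEN]
PC=2  slt  $r1, $r0, $r1     | $r0=0 $r1=1 $r2=6 $r3=6
PC=4  xor  $r3, $r1, $r0     | $r0=0 $r1=1 $r2=6 $r3=1

4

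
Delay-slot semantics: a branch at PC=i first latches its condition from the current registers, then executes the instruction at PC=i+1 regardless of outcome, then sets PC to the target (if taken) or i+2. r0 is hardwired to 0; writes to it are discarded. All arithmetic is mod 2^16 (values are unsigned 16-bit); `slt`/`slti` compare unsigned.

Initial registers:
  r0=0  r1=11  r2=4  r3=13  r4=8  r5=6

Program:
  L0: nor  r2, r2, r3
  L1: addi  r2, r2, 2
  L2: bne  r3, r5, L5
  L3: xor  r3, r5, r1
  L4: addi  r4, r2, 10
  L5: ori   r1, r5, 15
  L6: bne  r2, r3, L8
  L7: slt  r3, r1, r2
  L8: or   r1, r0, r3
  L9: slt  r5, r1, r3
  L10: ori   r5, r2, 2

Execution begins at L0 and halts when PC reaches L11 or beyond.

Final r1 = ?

PC=0  nor  r2, r2, r3        | r0=0 r1=11 r2=65522 r3=13 r4=8 r5=6
PC=1  addi  r2, r2, 2        | r0=0 r1=11 r2=65524 r3=13 r4=8 r5=6
PC=2  bne  r3, r5, L5        | r0=0 r1=11 r2=65524 r3=13 r4=8 r5=6  [TAKEN]
PC=3  xor  r3, r5, r1        | r0=0 r1=11 r2=65524 r3=13 r4=8 r5=6
PC=5  ori   r1, r5, 15       | r0=0 r1=15 r2=65524 r3=13 r4=8 r5=6
PC=6  bne  r2, r3, L8        | r0=0 r1=15 r2=65524 r3=13 r4=8 r5=6  [TAKEN]
PC=7  slt  r3, r1, r2        | r0=0 r1=15 r2=65524 r3=1 r4=8 r5=6
PC=8  or   r1, r0, r3        | r0=0 r1=1 r2=65524 r3=1 r4=8 r5=6
PC=9  slt  r5, r1, r3        | r0=0 r1=1 r2=65524 r3=1 r4=8 r5=0
PC=10 ori   r5, r2, 2        | r0=0 r1=1 r2=65524 r3=1 r4=8 r5=65526

1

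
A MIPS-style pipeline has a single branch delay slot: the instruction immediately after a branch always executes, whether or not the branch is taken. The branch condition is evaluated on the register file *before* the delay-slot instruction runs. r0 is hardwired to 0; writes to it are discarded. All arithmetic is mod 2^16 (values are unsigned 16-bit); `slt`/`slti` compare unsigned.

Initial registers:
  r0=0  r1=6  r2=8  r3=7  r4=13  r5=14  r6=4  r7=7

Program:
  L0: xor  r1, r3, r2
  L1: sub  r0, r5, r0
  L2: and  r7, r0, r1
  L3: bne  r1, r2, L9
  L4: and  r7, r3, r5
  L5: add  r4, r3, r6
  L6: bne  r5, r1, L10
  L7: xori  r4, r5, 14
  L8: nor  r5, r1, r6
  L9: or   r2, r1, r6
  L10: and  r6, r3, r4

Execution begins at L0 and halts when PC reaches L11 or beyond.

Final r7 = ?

  step pc=0: xor  r1, r3, r2  regs=(0,15,8,7,13,14,4,7)
  step pc=1: sub  r0, r5, r0  regs=(0,15,8,7,13,14,4,7)
  step pc=2: and  r7, r0, r1  regs=(0,15,8,7,13,14,4,0)
  step pc=3: bne  r1, r2, L9  cond=T  regs=(0,15,8,7,13,14,4,0)
  step pc=4: and  r7, r3, r5  regs=(0,15,8,7,13,14,4,6)
  step pc=9: or   r2, r1, r6  regs=(0,15,15,7,13,14,4,6)
  step pc=10: and  r6, r3, r4  regs=(0,15,15,7,13,14,5,6)

6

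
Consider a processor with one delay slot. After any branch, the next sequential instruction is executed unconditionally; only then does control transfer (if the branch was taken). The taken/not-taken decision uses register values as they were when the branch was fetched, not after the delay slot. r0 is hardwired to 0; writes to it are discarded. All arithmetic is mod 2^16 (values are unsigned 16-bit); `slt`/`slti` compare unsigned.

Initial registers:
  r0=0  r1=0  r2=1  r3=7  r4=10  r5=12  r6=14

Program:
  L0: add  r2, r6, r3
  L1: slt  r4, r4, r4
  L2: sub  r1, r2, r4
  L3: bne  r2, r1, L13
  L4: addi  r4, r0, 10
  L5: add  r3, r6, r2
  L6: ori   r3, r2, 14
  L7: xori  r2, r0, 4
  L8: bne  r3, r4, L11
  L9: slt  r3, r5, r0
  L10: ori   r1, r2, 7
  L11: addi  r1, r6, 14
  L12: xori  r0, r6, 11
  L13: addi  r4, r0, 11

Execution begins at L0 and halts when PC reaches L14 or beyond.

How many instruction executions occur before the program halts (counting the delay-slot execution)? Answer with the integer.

13

[0] add  r2, r6, r3  →  {r0:0, r1:0, r2:21, r3:7, r4:10, r5:12, r6:14}
[1] slt  r4, r4, r4  →  {r0:0, r1:0, r2:21, r3:7, r4:0, r5:12, r6:14}
[2] sub  r1, r2, r4  →  {r0:0, r1:21, r2:21, r3:7, r4:0, r5:12, r6:14}
[3] bne  r2, r1, L13  →  {r0:0, r1:21, r2:21, r3:7, r4:0, r5:12, r6:14}  ⟨branch fallthrough⟩
[4] addi  r4, r0, 10  →  {r0:0, r1:21, r2:21, r3:7, r4:10, r5:12, r6:14}
[5] add  r3, r6, r2  →  {r0:0, r1:21, r2:21, r3:35, r4:10, r5:12, r6:14}
[6] ori   r3, r2, 14  →  {r0:0, r1:21, r2:21, r3:31, r4:10, r5:12, r6:14}
[7] xori  r2, r0, 4  →  {r0:0, r1:21, r2:4, r3:31, r4:10, r5:12, r6:14}
[8] bne  r3, r4, L11  →  {r0:0, r1:21, r2:4, r3:31, r4:10, r5:12, r6:14}  ⟨branch taken⟩
[9] slt  r3, r5, r0  →  {r0:0, r1:21, r2:4, r3:0, r4:10, r5:12, r6:14}
[11] addi  r1, r6, 14  →  {r0:0, r1:28, r2:4, r3:0, r4:10, r5:12, r6:14}
[12] xori  r0, r6, 11  →  {r0:0, r1:28, r2:4, r3:0, r4:10, r5:12, r6:14}
[13] addi  r4, r0, 11  →  {r0:0, r1:28, r2:4, r3:0, r4:11, r5:12, r6:14}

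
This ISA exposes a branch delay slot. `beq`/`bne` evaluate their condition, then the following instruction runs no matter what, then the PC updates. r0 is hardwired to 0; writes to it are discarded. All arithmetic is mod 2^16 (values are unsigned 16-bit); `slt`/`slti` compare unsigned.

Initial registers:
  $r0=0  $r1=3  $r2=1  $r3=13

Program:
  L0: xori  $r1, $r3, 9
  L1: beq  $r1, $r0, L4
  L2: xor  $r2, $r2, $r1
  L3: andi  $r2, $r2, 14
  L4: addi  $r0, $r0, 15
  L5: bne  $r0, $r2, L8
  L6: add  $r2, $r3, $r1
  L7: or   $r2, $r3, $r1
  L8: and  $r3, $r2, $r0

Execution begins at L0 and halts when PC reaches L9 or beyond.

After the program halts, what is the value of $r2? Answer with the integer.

17

[0] xori  $r1, $r3, 9  →  {$r0:0, $r1:4, $r2:1, $r3:13}
[1] beq  $r1, $r0, L4  →  {$r0:0, $r1:4, $r2:1, $r3:13}  ⟨branch fallthrough⟩
[2] xor  $r2, $r2, $r1  →  {$r0:0, $r1:4, $r2:5, $r3:13}
[3] andi  $r2, $r2, 14  →  {$r0:0, $r1:4, $r2:4, $r3:13}
[4] addi  $r0, $r0, 15  →  {$r0:0, $r1:4, $r2:4, $r3:13}
[5] bne  $r0, $r2, L8  →  {$r0:0, $r1:4, $r2:4, $r3:13}  ⟨branch taken⟩
[6] add  $r2, $r3, $r1  →  {$r0:0, $r1:4, $r2:17, $r3:13}
[8] and  $r3, $r2, $r0  →  {$r0:0, $r1:4, $r2:17, $r3:0}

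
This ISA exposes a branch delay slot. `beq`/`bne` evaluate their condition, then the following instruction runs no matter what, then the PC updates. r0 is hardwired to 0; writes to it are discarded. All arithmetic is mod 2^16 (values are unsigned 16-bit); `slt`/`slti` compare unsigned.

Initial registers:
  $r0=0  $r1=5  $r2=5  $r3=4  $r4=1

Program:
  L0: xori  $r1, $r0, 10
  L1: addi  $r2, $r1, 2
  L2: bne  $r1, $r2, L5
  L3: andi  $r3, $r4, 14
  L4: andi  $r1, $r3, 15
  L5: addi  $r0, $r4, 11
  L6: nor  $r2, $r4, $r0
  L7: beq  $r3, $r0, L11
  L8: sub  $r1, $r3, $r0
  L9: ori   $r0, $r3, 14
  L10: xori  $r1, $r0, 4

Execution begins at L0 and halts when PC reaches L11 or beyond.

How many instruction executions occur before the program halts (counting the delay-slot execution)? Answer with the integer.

8

PC=0  xori  $r1, $r0, 10     | $r0=0 $r1=10 $r2=5 $r3=4 $r4=1
PC=1  addi  $r2, $r1, 2      | $r0=0 $r1=10 $r2=12 $r3=4 $r4=1
PC=2  bne  $r1, $r2, L5      | $r0=0 $r1=10 $r2=12 $r3=4 $r4=1  [TAKEN]
PC=3  andi  $r3, $r4, 14     | $r0=0 $r1=10 $r2=12 $r3=0 $r4=1
PC=5  addi  $r0, $r4, 11     | $r0=0 $r1=10 $r2=12 $r3=0 $r4=1
PC=6  nor  $r2, $r4, $r0     | $r0=0 $r1=10 $r2=65534 $r3=0 $r4=1
PC=7  beq  $r3, $r0, L11     | $r0=0 $r1=10 $r2=65534 $r3=0 $r4=1  [TAKEN]
PC=8  sub  $r1, $r3, $r0     | $r0=0 $r1=0 $r2=65534 $r3=0 $r4=1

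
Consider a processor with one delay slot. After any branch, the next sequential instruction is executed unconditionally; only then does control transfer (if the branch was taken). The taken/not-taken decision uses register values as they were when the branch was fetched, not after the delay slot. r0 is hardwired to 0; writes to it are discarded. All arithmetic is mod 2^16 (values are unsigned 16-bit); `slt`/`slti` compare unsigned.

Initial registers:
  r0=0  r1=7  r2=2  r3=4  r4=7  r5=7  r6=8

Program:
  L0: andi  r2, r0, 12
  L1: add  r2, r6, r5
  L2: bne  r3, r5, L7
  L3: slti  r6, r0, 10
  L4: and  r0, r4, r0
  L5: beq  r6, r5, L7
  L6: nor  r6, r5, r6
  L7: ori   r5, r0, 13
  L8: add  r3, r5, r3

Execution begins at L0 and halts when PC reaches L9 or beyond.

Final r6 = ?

  step pc=0: andi  r2, r0, 12  regs=(0,7,0,4,7,7,8)
  step pc=1: add  r2, r6, r5  regs=(0,7,15,4,7,7,8)
  step pc=2: bne  r3, r5, L7  cond=T  regs=(0,7,15,4,7,7,8)
  step pc=3: slti  r6, r0, 10  regs=(0,7,15,4,7,7,1)
  step pc=7: ori   r5, r0, 13  regs=(0,7,15,4,7,13,1)
  step pc=8: add  r3, r5, r3  regs=(0,7,15,17,7,13,1)

1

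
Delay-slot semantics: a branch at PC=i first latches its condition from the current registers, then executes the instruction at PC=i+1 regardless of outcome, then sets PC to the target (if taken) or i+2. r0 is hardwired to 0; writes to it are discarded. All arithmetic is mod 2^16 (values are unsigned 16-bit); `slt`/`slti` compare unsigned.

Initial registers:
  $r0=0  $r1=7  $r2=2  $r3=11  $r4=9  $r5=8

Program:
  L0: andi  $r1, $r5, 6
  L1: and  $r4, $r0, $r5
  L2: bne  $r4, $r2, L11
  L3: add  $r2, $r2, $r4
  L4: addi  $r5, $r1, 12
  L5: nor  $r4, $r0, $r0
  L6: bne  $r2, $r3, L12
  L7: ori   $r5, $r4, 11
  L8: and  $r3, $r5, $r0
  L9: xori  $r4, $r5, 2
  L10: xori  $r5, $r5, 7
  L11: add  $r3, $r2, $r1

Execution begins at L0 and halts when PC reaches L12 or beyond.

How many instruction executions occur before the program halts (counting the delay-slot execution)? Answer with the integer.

#0 andi  $r1, $r5, 6 ; 0/0/2/11/9/8
#1 and  $r4, $r0, $r5 ; 0/0/2/11/0/8
#2 bne  $r4, $r2, L11 ; 0/0/2/11/0/8 ; →target
#3 add  $r2, $r2, $r4 ; 0/0/2/11/0/8
#11 add  $r3, $r2, $r1 ; 0/0/2/2/0/8

5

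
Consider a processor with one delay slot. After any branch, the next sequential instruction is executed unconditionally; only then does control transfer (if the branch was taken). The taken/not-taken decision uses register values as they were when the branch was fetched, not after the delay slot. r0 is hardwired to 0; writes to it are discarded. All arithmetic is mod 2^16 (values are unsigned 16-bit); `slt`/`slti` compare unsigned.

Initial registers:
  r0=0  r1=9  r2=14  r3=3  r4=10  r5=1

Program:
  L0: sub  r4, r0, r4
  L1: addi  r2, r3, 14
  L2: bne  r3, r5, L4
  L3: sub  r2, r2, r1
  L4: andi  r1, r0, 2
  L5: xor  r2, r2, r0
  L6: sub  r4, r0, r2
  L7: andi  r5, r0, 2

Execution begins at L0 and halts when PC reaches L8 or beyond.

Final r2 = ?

8

[0] sub  r4, r0, r4  →  {r0:0, r1:9, r2:14, r3:3, r4:65526, r5:1}
[1] addi  r2, r3, 14  →  {r0:0, r1:9, r2:17, r3:3, r4:65526, r5:1}
[2] bne  r3, r5, L4  →  {r0:0, r1:9, r2:17, r3:3, r4:65526, r5:1}  ⟨branch taken⟩
[3] sub  r2, r2, r1  →  {r0:0, r1:9, r2:8, r3:3, r4:65526, r5:1}
[4] andi  r1, r0, 2  →  {r0:0, r1:0, r2:8, r3:3, r4:65526, r5:1}
[5] xor  r2, r2, r0  →  {r0:0, r1:0, r2:8, r3:3, r4:65526, r5:1}
[6] sub  r4, r0, r2  →  {r0:0, r1:0, r2:8, r3:3, r4:65528, r5:1}
[7] andi  r5, r0, 2  →  {r0:0, r1:0, r2:8, r3:3, r4:65528, r5:0}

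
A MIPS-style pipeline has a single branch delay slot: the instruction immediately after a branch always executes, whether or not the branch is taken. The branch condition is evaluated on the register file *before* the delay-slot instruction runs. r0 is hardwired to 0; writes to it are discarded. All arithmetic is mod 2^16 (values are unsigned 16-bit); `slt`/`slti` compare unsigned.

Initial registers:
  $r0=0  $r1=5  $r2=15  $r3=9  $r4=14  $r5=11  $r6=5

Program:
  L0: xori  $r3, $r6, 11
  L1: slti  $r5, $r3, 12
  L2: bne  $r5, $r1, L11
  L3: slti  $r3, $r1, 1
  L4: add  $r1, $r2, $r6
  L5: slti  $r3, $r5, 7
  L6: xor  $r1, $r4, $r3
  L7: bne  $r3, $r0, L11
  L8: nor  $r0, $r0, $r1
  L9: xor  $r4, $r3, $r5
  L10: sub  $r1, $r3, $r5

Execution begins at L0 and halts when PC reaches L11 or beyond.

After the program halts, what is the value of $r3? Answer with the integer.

0

#0 xori  $r3, $r6, 11 ; 0/5/15/14/14/11/5
#1 slti  $r5, $r3, 12 ; 0/5/15/14/14/0/5
#2 bne  $r5, $r1, L11 ; 0/5/15/14/14/0/5 ; →target
#3 slti  $r3, $r1, 1 ; 0/5/15/0/14/0/5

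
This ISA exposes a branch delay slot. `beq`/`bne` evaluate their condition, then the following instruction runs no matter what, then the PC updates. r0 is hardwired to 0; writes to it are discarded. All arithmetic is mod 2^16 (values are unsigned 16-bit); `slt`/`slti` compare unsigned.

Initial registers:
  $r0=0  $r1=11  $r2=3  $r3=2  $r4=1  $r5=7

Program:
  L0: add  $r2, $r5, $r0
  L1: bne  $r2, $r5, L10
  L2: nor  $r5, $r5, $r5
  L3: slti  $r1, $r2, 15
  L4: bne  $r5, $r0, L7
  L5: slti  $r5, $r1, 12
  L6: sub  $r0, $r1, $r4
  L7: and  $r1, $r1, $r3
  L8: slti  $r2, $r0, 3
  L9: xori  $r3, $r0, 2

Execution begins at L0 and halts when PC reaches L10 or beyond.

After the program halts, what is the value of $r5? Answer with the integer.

PC=0  add  $r2, $r5, $r0     | $r0=0 $r1=11 $r2=7 $r3=2 $r4=1 $r5=7
PC=1  bne  $r2, $r5, L10     | $r0=0 $r1=11 $r2=7 $r3=2 $r4=1 $r5=7  [not taken]
PC=2  nor  $r5, $r5, $r5     | $r0=0 $r1=11 $r2=7 $r3=2 $r4=1 $r5=65528
PC=3  slti  $r1, $r2, 15     | $r0=0 $r1=1 $r2=7 $r3=2 $r4=1 $r5=65528
PC=4  bne  $r5, $r0, L7      | $r0=0 $r1=1 $r2=7 $r3=2 $r4=1 $r5=65528  [TAKEN]
PC=5  slti  $r5, $r1, 12     | $r0=0 $r1=1 $r2=7 $r3=2 $r4=1 $r5=1
PC=7  and  $r1, $r1, $r3     | $r0=0 $r1=0 $r2=7 $r3=2 $r4=1 $r5=1
PC=8  slti  $r2, $r0, 3      | $r0=0 $r1=0 $r2=1 $r3=2 $r4=1 $r5=1
PC=9  xori  $r3, $r0, 2      | $r0=0 $r1=0 $r2=1 $r3=2 $r4=1 $r5=1

1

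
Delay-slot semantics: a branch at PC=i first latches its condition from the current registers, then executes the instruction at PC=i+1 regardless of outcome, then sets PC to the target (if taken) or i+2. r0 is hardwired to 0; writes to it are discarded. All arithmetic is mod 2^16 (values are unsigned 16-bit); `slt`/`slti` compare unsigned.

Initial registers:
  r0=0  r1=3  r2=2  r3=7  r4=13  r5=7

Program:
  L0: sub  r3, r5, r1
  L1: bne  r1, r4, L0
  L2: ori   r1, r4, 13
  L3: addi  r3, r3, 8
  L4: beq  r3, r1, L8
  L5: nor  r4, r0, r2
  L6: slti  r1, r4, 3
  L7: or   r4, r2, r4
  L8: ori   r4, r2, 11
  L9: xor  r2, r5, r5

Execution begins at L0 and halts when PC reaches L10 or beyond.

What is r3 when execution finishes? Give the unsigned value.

  step pc=0: sub  r3, r5, r1  regs=(0,3,2,4,13,7)
  step pc=1: bne  r1, r4, L0  cond=T  regs=(0,3,2,4,13,7)
  step pc=2: ori   r1, r4, 13  regs=(0,13,2,4,13,7)
  step pc=0: sub  r3, r5, r1  regs=(0,13,2,65530,13,7)
  step pc=1: bne  r1, r4, L0  cond=F  regs=(0,13,2,65530,13,7)
  step pc=2: ori   r1, r4, 13  regs=(0,13,2,65530,13,7)
  step pc=3: addi  r3, r3, 8  regs=(0,13,2,2,13,7)
  step pc=4: beq  r3, r1, L8  cond=F  regs=(0,13,2,2,13,7)
  step pc=5: nor  r4, r0, r2  regs=(0,13,2,2,65533,7)
  step pc=6: slti  r1, r4, 3  regs=(0,0,2,2,65533,7)
  step pc=7: or   r4, r2, r4  regs=(0,0,2,2,65535,7)
  step pc=8: ori   r4, r2, 11  regs=(0,0,2,2,11,7)
  step pc=9: xor  r2, r5, r5  regs=(0,0,0,2,11,7)

2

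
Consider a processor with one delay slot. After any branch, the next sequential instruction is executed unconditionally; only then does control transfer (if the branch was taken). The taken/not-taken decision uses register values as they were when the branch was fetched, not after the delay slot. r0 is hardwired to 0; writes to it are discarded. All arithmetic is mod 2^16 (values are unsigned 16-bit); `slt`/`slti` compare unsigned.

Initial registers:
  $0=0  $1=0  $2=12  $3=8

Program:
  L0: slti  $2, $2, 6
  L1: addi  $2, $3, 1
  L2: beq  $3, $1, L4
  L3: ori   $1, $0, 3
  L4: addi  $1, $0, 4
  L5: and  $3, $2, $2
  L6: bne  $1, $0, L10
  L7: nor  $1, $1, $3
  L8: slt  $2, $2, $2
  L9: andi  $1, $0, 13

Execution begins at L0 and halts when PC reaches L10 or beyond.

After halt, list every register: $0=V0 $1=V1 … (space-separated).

$0=0 $1=65522 $2=9 $3=9

[0] slti  $2, $2, 6  →  {$0:0, $1:0, $2:0, $3:8}
[1] addi  $2, $3, 1  →  {$0:0, $1:0, $2:9, $3:8}
[2] beq  $3, $1, L4  →  {$0:0, $1:0, $2:9, $3:8}  ⟨branch fallthrough⟩
[3] ori   $1, $0, 3  →  {$0:0, $1:3, $2:9, $3:8}
[4] addi  $1, $0, 4  →  {$0:0, $1:4, $2:9, $3:8}
[5] and  $3, $2, $2  →  {$0:0, $1:4, $2:9, $3:9}
[6] bne  $1, $0, L10  →  {$0:0, $1:4, $2:9, $3:9}  ⟨branch taken⟩
[7] nor  $1, $1, $3  →  {$0:0, $1:65522, $2:9, $3:9}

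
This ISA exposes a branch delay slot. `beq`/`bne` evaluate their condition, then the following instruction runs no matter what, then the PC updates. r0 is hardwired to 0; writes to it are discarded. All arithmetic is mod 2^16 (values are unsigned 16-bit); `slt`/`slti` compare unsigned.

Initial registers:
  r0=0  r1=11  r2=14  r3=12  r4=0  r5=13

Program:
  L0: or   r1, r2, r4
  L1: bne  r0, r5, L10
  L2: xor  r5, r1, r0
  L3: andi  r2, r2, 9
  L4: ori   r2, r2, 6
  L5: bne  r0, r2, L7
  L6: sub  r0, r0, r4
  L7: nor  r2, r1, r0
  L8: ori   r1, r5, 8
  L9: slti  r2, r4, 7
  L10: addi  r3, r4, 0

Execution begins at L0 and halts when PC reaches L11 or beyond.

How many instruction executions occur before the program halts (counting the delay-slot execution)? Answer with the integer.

#0 or   r1, r2, r4 ; 0/14/14/12/0/13
#1 bne  r0, r5, L10 ; 0/14/14/12/0/13 ; →target
#2 xor  r5, r1, r0 ; 0/14/14/12/0/14
#10 addi  r3, r4, 0 ; 0/14/14/0/0/14

4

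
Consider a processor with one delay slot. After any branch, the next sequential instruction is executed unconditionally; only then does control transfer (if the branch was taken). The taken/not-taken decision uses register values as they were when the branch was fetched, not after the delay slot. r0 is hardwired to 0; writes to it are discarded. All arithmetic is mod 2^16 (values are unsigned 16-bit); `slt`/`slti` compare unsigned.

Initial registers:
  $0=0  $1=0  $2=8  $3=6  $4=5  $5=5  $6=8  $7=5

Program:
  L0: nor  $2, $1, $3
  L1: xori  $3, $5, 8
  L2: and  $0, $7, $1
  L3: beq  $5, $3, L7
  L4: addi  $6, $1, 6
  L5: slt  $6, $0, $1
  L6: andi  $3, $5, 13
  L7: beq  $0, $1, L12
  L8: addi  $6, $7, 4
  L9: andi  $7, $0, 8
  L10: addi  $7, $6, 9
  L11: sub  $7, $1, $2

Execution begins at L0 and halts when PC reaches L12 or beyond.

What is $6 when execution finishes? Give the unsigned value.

[0] nor  $2, $1, $3  →  {$0:0, $1:0, $2:65529, $3:6, $4:5, $5:5, $6:8, $7:5}
[1] xori  $3, $5, 8  →  {$0:0, $1:0, $2:65529, $3:13, $4:5, $5:5, $6:8, $7:5}
[2] and  $0, $7, $1  →  {$0:0, $1:0, $2:65529, $3:13, $4:5, $5:5, $6:8, $7:5}
[3] beq  $5, $3, L7  →  {$0:0, $1:0, $2:65529, $3:13, $4:5, $5:5, $6:8, $7:5}  ⟨branch fallthrough⟩
[4] addi  $6, $1, 6  →  {$0:0, $1:0, $2:65529, $3:13, $4:5, $5:5, $6:6, $7:5}
[5] slt  $6, $0, $1  →  {$0:0, $1:0, $2:65529, $3:13, $4:5, $5:5, $6:0, $7:5}
[6] andi  $3, $5, 13  →  {$0:0, $1:0, $2:65529, $3:5, $4:5, $5:5, $6:0, $7:5}
[7] beq  $0, $1, L12  →  {$0:0, $1:0, $2:65529, $3:5, $4:5, $5:5, $6:0, $7:5}  ⟨branch taken⟩
[8] addi  $6, $7, 4  →  {$0:0, $1:0, $2:65529, $3:5, $4:5, $5:5, $6:9, $7:5}

9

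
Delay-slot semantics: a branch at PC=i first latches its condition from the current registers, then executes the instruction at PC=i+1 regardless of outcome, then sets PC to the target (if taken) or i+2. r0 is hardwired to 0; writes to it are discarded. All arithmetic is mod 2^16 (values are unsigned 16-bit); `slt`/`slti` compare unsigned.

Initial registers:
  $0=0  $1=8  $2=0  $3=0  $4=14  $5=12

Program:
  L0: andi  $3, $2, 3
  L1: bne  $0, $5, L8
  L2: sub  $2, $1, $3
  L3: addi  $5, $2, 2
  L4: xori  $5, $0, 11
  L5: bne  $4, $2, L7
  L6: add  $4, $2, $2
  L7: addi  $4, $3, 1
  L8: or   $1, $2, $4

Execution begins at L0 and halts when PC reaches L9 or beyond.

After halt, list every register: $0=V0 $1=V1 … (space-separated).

PC=0  andi  $3, $2, 3        | $0=0 $1=8 $2=0 $3=0 $4=14 $5=12
PC=1  bne  $0, $5, L8        | $0=0 $1=8 $2=0 $3=0 $4=14 $5=12  [TAKEN]
PC=2  sub  $2, $1, $3        | $0=0 $1=8 $2=8 $3=0 $4=14 $5=12
PC=8  or   $1, $2, $4        | $0=0 $1=14 $2=8 $3=0 $4=14 $5=12

$0=0 $1=14 $2=8 $3=0 $4=14 $5=12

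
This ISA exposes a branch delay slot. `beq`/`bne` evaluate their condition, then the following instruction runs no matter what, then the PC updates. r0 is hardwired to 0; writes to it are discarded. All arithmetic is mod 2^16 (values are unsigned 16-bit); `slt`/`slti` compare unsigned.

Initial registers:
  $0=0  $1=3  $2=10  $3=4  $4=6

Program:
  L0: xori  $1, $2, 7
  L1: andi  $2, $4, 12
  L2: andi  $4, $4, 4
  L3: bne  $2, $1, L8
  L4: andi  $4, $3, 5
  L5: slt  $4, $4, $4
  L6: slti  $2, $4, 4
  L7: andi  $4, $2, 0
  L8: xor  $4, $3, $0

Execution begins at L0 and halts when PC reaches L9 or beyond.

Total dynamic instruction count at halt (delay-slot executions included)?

#0 xori  $1, $2, 7 ; 0/13/10/4/6
#1 andi  $2, $4, 12 ; 0/13/4/4/6
#2 andi  $4, $4, 4 ; 0/13/4/4/4
#3 bne  $2, $1, L8 ; 0/13/4/4/4 ; →target
#4 andi  $4, $3, 5 ; 0/13/4/4/4
#8 xor  $4, $3, $0 ; 0/13/4/4/4

6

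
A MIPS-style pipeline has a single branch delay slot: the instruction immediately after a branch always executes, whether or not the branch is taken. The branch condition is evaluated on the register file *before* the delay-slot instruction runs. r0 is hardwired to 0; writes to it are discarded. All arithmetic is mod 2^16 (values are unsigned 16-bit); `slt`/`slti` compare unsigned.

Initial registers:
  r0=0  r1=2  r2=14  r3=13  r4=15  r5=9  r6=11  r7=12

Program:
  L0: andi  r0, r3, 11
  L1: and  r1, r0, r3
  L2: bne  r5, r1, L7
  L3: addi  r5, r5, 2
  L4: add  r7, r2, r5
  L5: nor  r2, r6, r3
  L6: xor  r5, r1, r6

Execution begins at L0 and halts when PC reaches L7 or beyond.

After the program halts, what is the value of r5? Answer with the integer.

11

PC=0  andi  r0, r3, 11       | r0=0 r1=2 r2=14 r3=13 r4=15 r5=9 r6=11 r7=12
PC=1  and  r1, r0, r3        | r0=0 r1=0 r2=14 r3=13 r4=15 r5=9 r6=11 r7=12
PC=2  bne  r5, r1, L7        | r0=0 r1=0 r2=14 r3=13 r4=15 r5=9 r6=11 r7=12  [TAKEN]
PC=3  addi  r5, r5, 2        | r0=0 r1=0 r2=14 r3=13 r4=15 r5=11 r6=11 r7=12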